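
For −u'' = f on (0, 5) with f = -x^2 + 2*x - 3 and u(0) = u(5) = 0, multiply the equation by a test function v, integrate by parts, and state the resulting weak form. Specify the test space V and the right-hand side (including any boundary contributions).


V = H^1_0(0, 5) (so v(0) = v(5) = 0); weak form: ∫_0^5 u'v' dx = ∫_0^5 (-x^2 + 2*x - 3) v dx for all v ∈ V.

Multiply both sides by a test function v and integrate from 0 to 5:
  ∫_0^5 −u''(x) v(x) dx = ∫_0^5 f(x) v(x) dx.
Integrate the LHS by parts once:
  ∫_0^5 −u'' v dx = −[u'(x) v(x)]_0^5 + ∫_0^5 u'(x) v'(x) dx.
Thus ∫_0^5 u'(x) v'(x) dx = ∫_0^5 f(x) v(x) dx + [u'(x) v(x)]_0^5.
Choose V so that boundary terms are either known or forced to vanish.
u is Dirichlet: u(0) = u(5) = 0. Let V = H^1_0(0, 5); then v(0) = v(5) = 0, and [u' v]_0^5 = 0.
Weak formulation: find u (satisfying any essential BC) such that ∫_0^5 u'(x) v'(x) dx = ∫_0^5 f v dx for all v ∈ V.
Substituting f(x) = -x^2 + 2*x - 3, the right-hand side is ∫_0^5 (-x^2 + 2*x - 3) v dx.


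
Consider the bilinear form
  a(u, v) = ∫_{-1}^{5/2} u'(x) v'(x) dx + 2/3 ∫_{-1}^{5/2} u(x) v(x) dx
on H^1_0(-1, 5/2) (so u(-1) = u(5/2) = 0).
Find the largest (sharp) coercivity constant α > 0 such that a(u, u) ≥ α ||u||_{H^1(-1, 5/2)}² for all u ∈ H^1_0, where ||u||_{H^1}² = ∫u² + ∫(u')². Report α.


α = 2*(49 + 6*π^2)/(3*(4*π^2 + 49))

Coercivity of a(·,·) on H^1_0(-1, 5/2) means a(u, u) ≥ α ||u||_{H^1}² for every u ∈ H^1_0.
The interval has length L = 7/2, and Poincaré/coercivity depend only on L. Here a(u, u) = ∫(u')² + (2/3)·∫u².
Here 0 < c = 2/3 < 1. The condition a(u,u) ≥ α||u||_{H^1}² reads (1−α)∫(u')² ≥ (α−c)∫u². Any admissible α is ≤ 1 (rapidly oscillating u have ∫u²/∫(u')² → 0), and α = 1 would force 0 ≥ (1−c)∫u², impossible since c < 1; so 1−α > 0. By the sharp Poincaré inequality on H^1_0 of an interval of length L, ∫(u')² ≥ (π/L)²∫u² with equality for the first sine mode sin(π(x−x₀)/L) (x₀ the left endpoint), so the inequality holds for all u iff (1−α)(π/L)² ≥ α − c, i.e. α ≤ ((π/L)² + c)/((π/L)² + 1) = (1 + c(L/π)²)/(1 + (L/π)²). With (π/L)² = 4*π^2/49 and c = 2/3, the largest admissible constant is α = ((π/L)² + c)/((π/L)² + 1).
Simplifying, α = 2*(49 + 6*π^2)/(3*(4*π^2 + 49)).


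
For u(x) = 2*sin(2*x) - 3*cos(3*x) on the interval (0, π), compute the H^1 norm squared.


||u||_{H^1(0,π)}^2 = 96 + 55*π

u'(x) = 9*sin(3*x) + 4*cos(2*x).
Expand u² and (u')² and integrate term by term on (0, π), using: for integers n ≥ 1, ∫_0^π sin²(nx) dx = ∫_0^π cos²(nx) dx = π/2; for n ≠ n', ∫_0^π sin(nx)sin(n'x) dx = ∫_0^π cos(nx)cos(n'x) dx = 0; and by product-to-sum, ∫_0^π sin(nx)cos(n'x) dx = ½∫_0^π [sin((n+n')x) + sin((n−n')x)] dx, which is 0 when n+n' is even and 2n/(n²−n'²) when n+n' is odd (it need not vanish on (0, π)).
  u² squared terms: (-3)²·∫cos(3x)² dx = 9·π/2 = 9*π/2;  (2)²·∫sin(2x)² dx = 4·π/2 = 2*π.
  u² cross terms: 2·(-3)·(2)·∫cos(3x)·sin(2x) dx = -12·(-4/5) = 48/5.
  So ∫_0^π u² dx = 9*π/2 + 2*π + 48/5 = 48/5 + 13*π/2.
  (u')² squared terms: (4)²·∫cos(2x)² dx = 16·π/2 = 8*π;  (9)²·∫sin(3x)² dx = 81·π/2 = 81*π/2.
  (u')² cross terms: 2·(4)·(9)·∫cos(2x)·sin(3x) dx = 72·(6/5) = 432/5.
  So ∫_0^π (u')² dx = 8*π + 81*π/2 + 432/5 = 432/5 + 97*π/2.
||u||_{H^1}^2 = (48/5 + 13*π/2) + (432/5 + 97*π/2) = 96 + 55*π.


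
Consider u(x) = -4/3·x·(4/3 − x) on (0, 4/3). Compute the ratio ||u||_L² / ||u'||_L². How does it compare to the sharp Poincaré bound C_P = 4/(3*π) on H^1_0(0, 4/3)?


||u||_L² / ||u'||_L² = 2*sqrt(10)/15 < C_P = 4/(3*π).

u(x) = -4/3·x·(4/3 − x), so u'(x) = 8*x/3 - 16/9.
u(x) = -4/3·x·(4/3 − x) vanishes at x = 0 and x = 4/3, so u ∈ H^1_0(0, 4/3). Differentiate via the product rule and integrate the resulting polynomials term by term.
  ∫_0^4/3 u² dx = ∫_0^4/3 (16*x^4/9 - 128*x^3/27 + 256*x^2/81) dx. Term by term:
    ∫_0^4/3 16*x^4/9 dx = 16384/10935;  ∫_0^4/3 -128*x^3/27 dx = -8192/2187;  ∫_0^4/3 256*x^2/81 dx = 16384/6561.
  Sum: 16384/10935 − 8192/2187 + 16384/6561 = 8192/32805.
  ∫_0^4/3 (u')² dx = ∫_0^4/3 (64*x^2/9 - 256*x/27 + 256/81) dx. Term by term:
    ∫_0^4/3 64*x^2/9 dx = 4096/729;  ∫_0^4/3 -256*x/27 dx = -2048/243;  ∫_0^4/3 256/81 dx = 1024/243.
  Sum: 4096/729 − 2048/243 + 1024/243 = 1024/729.
∫_0^4/3 u² dx = 8192/32805, so ||u||_L² = 64*sqrt(10)/405.
∫_0^4/3 (u')² dx = 1024/729, so ||u'||_L² = 32/27.
Ratio ||u||_L² / ||u'||_L² = 2*sqrt(10)/15.
Sharp Poincaré constant on H^1_0(0, 4/3) is C_P = L/π = 4/(3*π), achieved by sin(3*π/4·x).
A polynomial bump cannot attain the sharp Poincaré constant (only the first sine eigenfunction does), so the ratio is strictly less than C_P, consistent with ||u||_L² ≤ C_P ||u'||_L².


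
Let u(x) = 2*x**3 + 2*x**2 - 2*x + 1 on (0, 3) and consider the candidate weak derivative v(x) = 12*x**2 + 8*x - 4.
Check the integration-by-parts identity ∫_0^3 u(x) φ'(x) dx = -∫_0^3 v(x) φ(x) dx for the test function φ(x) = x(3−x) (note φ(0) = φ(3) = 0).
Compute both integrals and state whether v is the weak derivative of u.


LHS = -909/10, RHS = -909/5. No, v is not the weak derivative of u.

u(x) = 2*x**3 + 2*x**2 - 2*x + 1, classical derivative u'(x) = 6*x**2 + 4*x - 2.
φ(x) = x(3−x), so φ'(x) = 3 - 2*x.
Note φ(0) = φ(3) = 0, so the boundary term u·φ vanishes.
LHS = ∫_0^3 u(x) φ'(x) dx = ∫_0^3 (-4*x^4 + 2*x^3 + 10*x^2 - 8*x + 3) dx. Term by term:
  ∫_0^3 -4*x^4 dx = -972/5;  ∫_0^3 2*x^3 dx = 81/2;  ∫_0^3 10*x^2 dx = 90;
  ∫_0^3 -8*x dx = -36;  ∫_0^3 3 dx = 9.
Sum: -972/5 + 81/2 + 90 − 36 + 9 = -909/10.
So LHS = -909/10.
∫_0^3 v(x) φ(x) dx = ∫_0^3 (-12*x^4 + 28*x^3 + 28*x^2 - 12*x) dx. Term by term:
  ∫_0^3 -12*x^4 dx = -2916/5;  ∫_0^3 28*x^3 dx = 567;  ∫_0^3 28*x^2 dx = 252;
  ∫_0^3 -12*x dx = -54.
Sum: -2916/5 + 567 + 252 − 54 = 909/5.
So RHS = -∫_0^3 v(x) φ(x) dx = -909/5.
LHS − RHS = 909/10 ≠ 0, so the identity fails.
(For a valid weak derivative the identity must hold for EVERY test function, in particular this one. The failure shows v is NOT the weak derivative of u.)
Correct weak derivative would be u'(x) = 6*x**2 + 4*x - 2.


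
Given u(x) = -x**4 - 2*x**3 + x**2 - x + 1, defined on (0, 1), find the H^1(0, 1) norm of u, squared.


||u||_{H^1}^2 = 4814/315

The H^1 norm (squared) on an interval (0, L) is
  ||u||_{H^1}^2 = ∫_0^L u(x)^2 dx + ∫_0^L u'(x)^2 dx.
Compute u'(x) = -4*x**3 - 6*x**2 + 2*x - 1.
Then u(x)^2 = x**8 + 4*x**7 + 2*x**6 - 2*x**5 + 3*x**4 - 6*x**3 + 3*x**2 - 2*x + 1 and u'(x)^2 = 16*x**6 + 48*x**5 + 20*x**4 - 16*x**3 + 16*x**2 - 4*x + 1.
Integrate each monomial from 0 to 1 using ∫_0^1 c·x^n dx = c·1^(n+1)/(n+1):
  ∫_0^1 u(x)^2 dx = ∫_0^1 (x^8 + 4*x^7 + 2*x^6 - 2*x^5 + 3*x^4 - 6*x^3 + 3*x^2 - 2*x + 1) dx. Term by term:
    ∫_0^1 x^8 dx = 1/9;  ∫_0^1 4*x^7 dx = 1/2;  ∫_0^1 2*x^6 dx = 2/7;
    ∫_0^1 -2*x^5 dx = -1/3;  ∫_0^1 3*x^4 dx = 3/5;  ∫_0^1 -6*x^3 dx = -3/2;
    ∫_0^1 3*x^2 dx = 1;  ∫_0^1 -2*x dx = -1;  ∫_0^1 1 dx = 1.
  Sum: 1/9 + 1/2 + 2/7 − 1/3 + 3/5 − 3/2 + 1 − 1 + 1 = 209/315.
  ∫_0^1 u'(x)^2 dx = ∫_0^1 (16*x^6 + 48*x^5 + 20*x^4 - 16*x^3 + 16*x^2 - 4*x + 1) dx. Term by term:
    ∫_0^1 16*x^6 dx = 16/7;  ∫_0^1 48*x^5 dx = 8;  ∫_0^1 20*x^4 dx = 4;
    ∫_0^1 -16*x^3 dx = -4;  ∫_0^1 16*x^2 dx = 16/3;  ∫_0^1 -4*x dx = -2;
    ∫_0^1 1 dx = 1.
  Sum: 16/7 + 8 + 4 − 4 + 16/3 − 2 + 1 = 307/21.
Adding: ||u||_{H^1}^2 = 209/315 + 307/21 = 4814/315.


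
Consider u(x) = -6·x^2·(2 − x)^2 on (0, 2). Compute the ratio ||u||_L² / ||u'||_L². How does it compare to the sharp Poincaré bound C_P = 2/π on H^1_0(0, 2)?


||u||_L² / ||u'||_L² = sqrt(3)/3 < C_P = 2/π.

u(x) = -6·x^2·(2 − x)^2, so u'(x) = 24*x*(-x^2 + 3*x - 2).
u(x) = -6·x^2·(2 − x)^2 vanishes at x = 0 and x = 2, so u ∈ H^1_0(0, 2). Differentiate via the product rule and integrate the resulting polynomials term by term.
  ∫_0^2 u² dx = ∫_0^2 (36*x^8 - 288*x^7 + 864*x^6 - 1152*x^5 + 576*x^4) dx. Term by term:
    ∫_0^2 36*x^8 dx = 2048;  ∫_0^2 -288*x^7 dx = -9216;  ∫_0^2 864*x^6 dx = 110592/7;
    ∫_0^2 -1152*x^5 dx = -12288;  ∫_0^2 576*x^4 dx = 18432/5.
  Sum: 2048 − 9216 + 110592/7 − 12288 + 18432/5 = 1024/35.
  ∫_0^2 (u')² dx = ∫_0^2 (576*x^6 - 3456*x^5 + 7488*x^4 - 6912*x^3 + 2304*x^2) dx. Term by term:
    ∫_0^2 576*x^6 dx = 73728/7;  ∫_0^2 -3456*x^5 dx = -36864;  ∫_0^2 7488*x^4 dx = 239616/5;
    ∫_0^2 -6912*x^3 dx = -27648;  ∫_0^2 2304*x^2 dx = 6144.
  Sum: 73728/7 − 36864 + 239616/5 − 27648 + 6144 = 3072/35.
∫_0^2 u² dx = 1024/35, so ||u||_L² = 32*sqrt(35)/35.
∫_0^2 (u')² dx = 3072/35, so ||u'||_L² = 32*sqrt(105)/35.
Ratio ||u||_L² / ||u'||_L² = sqrt(3)/3.
Sharp Poincaré constant on H^1_0(0, 2) is C_P = L/π = 2/π, achieved by sin(π/2·x).
A polynomial bump cannot attain the sharp Poincaré constant (only the first sine eigenfunction does), so the ratio is strictly less than C_P, consistent with ||u||_L² ≤ C_P ||u'||_L².


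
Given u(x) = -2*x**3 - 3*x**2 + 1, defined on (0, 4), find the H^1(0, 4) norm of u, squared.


||u||_{H^1}^2 = 222364/7

The H^1 norm (squared) on an interval (0, L) is
  ||u||_{H^1}^2 = ∫_0^L u(x)^2 dx + ∫_0^L u'(x)^2 dx.
Compute u'(x) = -6*x**2 - 6*x.
Then u(x)^2 = 4*x**6 + 12*x**5 + 9*x**4 - 4*x**3 - 6*x**2 + 1 and u'(x)^2 = 36*x**4 + 72*x**3 + 36*x**2.
Integrate each monomial from 0 to 4 using ∫_0^4 c·x^n dx = c·4^(n+1)/(n+1):
  ∫_0^4 u(x)^2 dx = ∫_0^4 (4*x^6 + 12*x^5 + 9*x^4 - 4*x^3 - 6*x^2 + 1) dx. Term by term:
    ∫_0^4 4*x^6 dx = 65536/7;  ∫_0^4 12*x^5 dx = 8192;  ∫_0^4 9*x^4 dx = 9216/5;
    ∫_0^4 -4*x^3 dx = -256;  ∫_0^4 -6*x^2 dx = -128;  ∫_0^4 1 dx = 4.
  Sum: 65536/7 + 8192 + 9216/5 − 256 − 128 + 4 = 665612/35.
  ∫_0^4 u'(x)^2 dx = ∫_0^4 (36*x^4 + 72*x^3 + 36*x^2) dx. Term by term:
    ∫_0^4 36*x^4 dx = 36864/5;  ∫_0^4 72*x^3 dx = 4608;  ∫_0^4 36*x^2 dx = 768.
  Sum: 36864/5 + 4608 + 768 = 63744/5.
Adding: ||u||_{H^1}^2 = 665612/35 + 63744/5 = 222364/7.


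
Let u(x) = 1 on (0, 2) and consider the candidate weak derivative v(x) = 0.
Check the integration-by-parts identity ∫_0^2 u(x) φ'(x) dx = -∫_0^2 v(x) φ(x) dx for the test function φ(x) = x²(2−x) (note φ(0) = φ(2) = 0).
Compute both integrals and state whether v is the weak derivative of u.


LHS = 0, RHS = 0. Yes, v = u' weakly.

u(x) = 1, classical derivative u'(x) = 0.
φ(x) = x²(2−x), so φ'(x) = x*(4 - 3*x).
Note φ(0) = φ(2) = 0, so the boundary term u·φ vanishes.
LHS = ∫_0^2 u(x) φ'(x) dx = ∫_0^2 (-3*x^2 + 4*x) dx. Term by term:
  ∫_0^2 -3*x^2 dx = -8;  ∫_0^2 4*x dx = 8.
Sum: -8 + 8 = 0.
So LHS = 0.
∫_0^2 v(x) φ(x) dx = ∫_0^2 (0) dx. Term by term:
  ∫_0^2 0 dx = 0.
So RHS = -∫_0^2 v(x) φ(x) dx = 0.
LHS = RHS, so the identity holds for this test φ.
Moreover u is smooth here and v(x) = u'(x) = 0 pointwise, so the identity holds for every test function. Hence v is the weak derivative of u.


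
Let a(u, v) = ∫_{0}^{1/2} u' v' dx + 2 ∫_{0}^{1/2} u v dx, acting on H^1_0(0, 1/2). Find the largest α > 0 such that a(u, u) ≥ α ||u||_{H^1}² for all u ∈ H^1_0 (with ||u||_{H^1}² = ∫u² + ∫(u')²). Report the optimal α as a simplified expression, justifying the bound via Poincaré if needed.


α = 1

Coercivity of a(·,·) on H^1_0(0, 1/2) means a(u, u) ≥ α ||u||_{H^1}² for every u ∈ H^1_0.
The interval has length L = 1/2, and Poincaré/coercivity depend only on L. Here a(u, u) = ∫(u')² + (2)·∫u².
Here c = 2 ≥ 1, so a(u,u) = ∫(u')² + c∫u² ≥ ∫(u')² + ∫u² = ||u||_{H^1}², i.e. α = 1 works. No larger α is possible: a(u,u) ≥ α||u||_{H^1}² means (1−α)∫(u')² ≥ (α−c)∫u², and for the modes u_n = sin(nπ(x−x₀)/L) (x₀ the left endpoint) one has ∫u_n²/∫(u_n')² = (L/(nπ))² → 0, so a(u_n,u_n)/||u_n||_{H^1}² → 1. Hence the optimal constant is α = 1.
Therefore α = 1.


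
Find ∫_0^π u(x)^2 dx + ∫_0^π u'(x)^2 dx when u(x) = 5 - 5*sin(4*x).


||u||_{H^1(0,π)}^2 = 475*π/2

u'(x) = -20*cos(4*x).
Expand u² and (u')² and integrate term by term on (0, π), using: for integers n ≥ 1, ∫_0^π sin²(nx) dx = ∫_0^π cos²(nx) dx = π/2; for n ≠ n', ∫_0^π sin(nx)sin(n'x) dx = ∫_0^π cos(nx)cos(n'x) dx = 0; and by product-to-sum, ∫_0^π sin(nx)cos(n'x) dx = ½∫_0^π [sin((n+n')x) + sin((n−n')x)] dx, which is 0 when n+n' is even and 2n/(n²−n'²) when n+n' is odd (it need not vanish on (0, π)). For the constant mode: ∫_0^π 1 dx = π, ∫_0^π cos(nx) dx = 0, ∫_0^π sin(nx) dx = (1−(−1)^n)/n.
  u² squared terms: (5)²·∫1 dx = 25·π = 25*π;  (-5)²·∫sin(4x)² dx = 25·π/2 = 25*π/2.
  u² cross terms: 2·(5)·(-5)·∫1·sin(4x) dx = -50·(0) = 0.
  So ∫_0^π u² dx = 25*π + 25*π/2 + 0 = 75*π/2.
  (u')² squared terms: (-20)²·∫cos(4x)² dx = 400·π/2 = 200*π.
  So ∫_0^π (u')² dx = 200*π.
||u||_{H^1}^2 = (75*π/2) + (200*π) = 475*π/2.


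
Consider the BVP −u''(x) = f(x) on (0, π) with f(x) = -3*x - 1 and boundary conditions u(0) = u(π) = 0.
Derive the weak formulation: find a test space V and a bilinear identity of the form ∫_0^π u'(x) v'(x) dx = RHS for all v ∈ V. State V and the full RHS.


V = H^1_0(0, π) (so v(0) = v(π) = 0); weak form: ∫_0^π u'v' dx = ∫_0^π (-3*x - 1) v dx for all v ∈ V.

Multiply both sides by a test function v and integrate from 0 to π:
  ∫_0^π −u''(x) v(x) dx = ∫_0^π f(x) v(x) dx.
Integrate the LHS by parts once:
  ∫_0^π −u'' v dx = −[u'(x) v(x)]_0^π + ∫_0^π u'(x) v'(x) dx.
Thus ∫_0^π u'(x) v'(x) dx = ∫_0^π f(x) v(x) dx + [u'(x) v(x)]_0^π.
Choose V so that boundary terms are either known or forced to vanish.
u is Dirichlet: u(0) = u(π) = 0. Let V = H^1_0(0, π); then v(0) = v(π) = 0, and [u' v]_0^π = 0.
Weak formulation: find u (satisfying any essential BC) such that ∫_0^π u'(x) v'(x) dx = ∫_0^π f v dx for all v ∈ V.
Substituting f(x) = -3*x - 1, the right-hand side is ∫_0^π (-3*x - 1) v dx.


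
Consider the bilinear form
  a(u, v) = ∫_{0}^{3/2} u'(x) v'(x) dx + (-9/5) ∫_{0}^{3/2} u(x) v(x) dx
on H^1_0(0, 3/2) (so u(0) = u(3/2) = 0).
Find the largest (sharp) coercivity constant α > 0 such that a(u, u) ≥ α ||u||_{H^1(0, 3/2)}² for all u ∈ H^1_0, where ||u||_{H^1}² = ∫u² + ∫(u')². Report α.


α = (-81 + 20*π^2)/(5*(9 + 4*π^2))

Coercivity of a(·,·) on H^1_0(0, 3/2) means a(u, u) ≥ α ||u||_{H^1}² for every u ∈ H^1_0.
The interval has length L = 3/2, and Poincaré/coercivity depend only on L. Here a(u, u) = ∫(u')² + (-9/5)·∫u².
Here c = -9/5 < 0 with |c| < (π/L)² = 4*π^2/9, so coercivity still holds. The condition a(u,u) ≥ α||u||_{H^1}² reads (1−α)∫(u')² ≥ (α−c)∫u². Any admissible α is ≤ 1 (rapidly oscillating u have ∫u²/∫(u')² → 0), and α = 1 would force 0 ≥ (1−c)∫u², impossible since c < 1; so 1−α > 0. By the sharp Poincaré inequality on H^1_0 of an interval of length L, ∫(u')² ≥ (π/L)²∫u² with equality for the first sine mode sin(π(x−x₀)/L) (x₀ the left endpoint), so the inequality holds for all u iff (1−α)(π/L)² ≥ α − c, i.e. α ≤ ((π/L)² + c)/((π/L)² + 1) = (1 + c(L/π)²)/(1 + (L/π)²). (Direct route, valid since c ≤ 0: Poincaré gives c∫u² ≥ c(L/π)²∫(u')², so a(u,u) ≥ (1 + c(L/π)²)∫(u')², while ||u||_{H^1}² ≤ (1 + (L/π)²)∫(u')²; dividing yields the same α.) With (π/L)² = 4*π^2/9 and c = -9/5, the largest admissible constant is α = ((π/L)² + c)/((π/L)² + 1).
Simplifying, α = (-81 + 20*π^2)/(5*(9 + 4*π^2)).


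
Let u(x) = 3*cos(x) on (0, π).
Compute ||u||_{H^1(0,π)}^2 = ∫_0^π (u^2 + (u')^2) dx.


||u||_{H^1(0,π)}^2 = 9*π

u'(x) = -3*sin(x).
Expand u² and (u')² and integrate term by term on (0, π), using: for integers n ≥ 1, ∫_0^π sin²(nx) dx = ∫_0^π cos²(nx) dx = π/2; for n ≠ n', ∫_0^π sin(nx)sin(n'x) dx = ∫_0^π cos(nx)cos(n'x) dx = 0; and by product-to-sum, ∫_0^π sin(nx)cos(n'x) dx = ½∫_0^π [sin((n+n')x) + sin((n−n')x)] dx, which is 0 when n+n' is even and 2n/(n²−n'²) when n+n' is odd (it need not vanish on (0, π)).
  u² squared terms: (3)²·∫cos(x)² dx = 9·π/2 = 9*π/2.
  So ∫_0^π u² dx = 9*π/2.
  (u')² squared terms: (-3)²·∫sin(x)² dx = 9·π/2 = 9*π/2.
  So ∫_0^π (u')² dx = 9*π/2.
||u||_{H^1}^2 = (9*π/2) + (9*π/2) = 9*π.


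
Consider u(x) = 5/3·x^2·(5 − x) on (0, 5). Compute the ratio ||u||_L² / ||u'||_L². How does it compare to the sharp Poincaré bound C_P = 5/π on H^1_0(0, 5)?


||u||_L² / ||u'||_L² = 5*sqrt(14)/14 < C_P = 5/π.

u(x) = 5/3·x^2·(5 − x), so u'(x) = 5*x*(10 - 3*x)/3.
u(x) = 5/3·x^2·(5 − x) vanishes at x = 0 and x = 5, so u ∈ H^1_0(0, 5). Differentiate via the product rule and integrate the resulting polynomials term by term.
  ∫_0^5 u² dx = ∫_0^5 (25*x^6/9 - 250*x^5/9 + 625*x^4/9) dx. Term by term:
    ∫_0^5 25*x^6/9 dx = 1953125/63;  ∫_0^5 -250*x^5/9 dx = -1953125/27;  ∫_0^5 625*x^4/9 dx = 390625/9.
  Sum: 1953125/63 − 1953125/27 + 390625/9 = 390625/189.
  ∫_0^5 (u')² dx = ∫_0^5 (25*x^4 - 500*x^3/3 + 2500*x^2/9) dx. Term by term:
    ∫_0^5 25*x^4 dx = 15625;  ∫_0^5 -500*x^3/3 dx = -78125/3;  ∫_0^5 2500*x^2/9 dx = 312500/27.
  Sum: 15625 − 78125/3 + 312500/27 = 31250/27.
∫_0^5 u² dx = 390625/189, so ||u||_L² = 625*sqrt(21)/63.
∫_0^5 (u')² dx = 31250/27, so ||u'||_L² = 125*sqrt(6)/9.
Ratio ||u||_L² / ||u'||_L² = 5*sqrt(14)/14.
Sharp Poincaré constant on H^1_0(0, 5) is C_P = L/π = 5/π, achieved by sin(π/5·x).
A polynomial bump cannot attain the sharp Poincaré constant (only the first sine eigenfunction does), so the ratio is strictly less than C_P, consistent with ||u||_L² ≤ C_P ||u'||_L².


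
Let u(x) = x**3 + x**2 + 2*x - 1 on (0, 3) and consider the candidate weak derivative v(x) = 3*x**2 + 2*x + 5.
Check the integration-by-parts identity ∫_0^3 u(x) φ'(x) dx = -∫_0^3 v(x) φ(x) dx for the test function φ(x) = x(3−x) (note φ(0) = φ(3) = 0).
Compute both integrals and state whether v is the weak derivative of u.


LHS = -1179/20, RHS = -1449/20. No, v is not the weak derivative of u.

u(x) = x**3 + x**2 + 2*x - 1, classical derivative u'(x) = 3*x**2 + 2*x + 2.
φ(x) = x(3−x), so φ'(x) = 3 - 2*x.
Note φ(0) = φ(3) = 0, so the boundary term u·φ vanishes.
LHS = ∫_0^3 u(x) φ'(x) dx = ∫_0^3 (-2*x^4 + x^3 - x^2 + 8*x - 3) dx. Term by term:
  ∫_0^3 -2*x^4 dx = -486/5;  ∫_0^3 x^3 dx = 81/4;  ∫_0^3 -x^2 dx = -9;
  ∫_0^3 8*x dx = 36;  ∫_0^3 -3 dx = -9.
Sum: -486/5 + 81/4 − 9 + 36 − 9 = -1179/20.
So LHS = -1179/20.
∫_0^3 v(x) φ(x) dx = ∫_0^3 (-3*x^4 + 7*x^3 + x^2 + 15*x) dx. Term by term:
  ∫_0^3 -3*x^4 dx = -729/5;  ∫_0^3 7*x^3 dx = 567/4;  ∫_0^3 x^2 dx = 9;
  ∫_0^3 15*x dx = 135/2.
Sum: -729/5 + 567/4 + 9 + 135/2 = 1449/20.
So RHS = -∫_0^3 v(x) φ(x) dx = -1449/20.
LHS − RHS = 27/2 ≠ 0, so the identity fails.
(For a valid weak derivative the identity must hold for EVERY test function, in particular this one. The failure shows v is NOT the weak derivative of u.)
Correct weak derivative would be u'(x) = 3*x**2 + 2*x + 2.


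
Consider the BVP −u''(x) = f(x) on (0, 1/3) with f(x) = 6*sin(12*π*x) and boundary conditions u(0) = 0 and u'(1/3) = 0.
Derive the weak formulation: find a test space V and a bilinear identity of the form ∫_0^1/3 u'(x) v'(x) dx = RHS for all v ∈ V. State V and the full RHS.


V = {v ∈ H^1(0, 1/3) : v(0) = 0} (test functions vanish at x = 0 where u is specified); weak form: ∫_0^1/3 u'v' dx = ∫_0^1/3 (6*sin(12*π*x)) v dx for all v ∈ V.

Multiply both sides by a test function v and integrate from 0 to 1/3:
  ∫_0^1/3 −u''(x) v(x) dx = ∫_0^1/3 f(x) v(x) dx.
Integrate the LHS by parts once:
  ∫_0^1/3 −u'' v dx = −[u'(x) v(x)]_0^1/3 + ∫_0^1/3 u'(x) v'(x) dx.
Thus ∫_0^1/3 u'(x) v'(x) dx = ∫_0^1/3 f(x) v(x) dx + [u'(x) v(x)]_0^1/3.
Choose V so that boundary terms are either known or forced to vanish.
Mixed BC: u(0) = 0 (Dirichlet) and u'(1/3) = 0 (Neumann). Define V = {v ∈ H^1(0, 1/3) : v(0) = 0}. Then [u' v]_0^1/3 = u'(1/3)·v(1/3) − u'(0)·0 = 0.
Weak formulation: find u (satisfying any essential BC) such that ∫_0^1/3 u'(x) v'(x) dx = ∫_0^1/3 f v dx for all v ∈ V (Dirichlet at 0 absorbed into V; the Neumann datum at x = 1/3 is zero, so no boundary term remains).
Substituting f(x) = 6*sin(12*π*x), the right-hand side is ∫_0^1/3 (6*sin(12*π*x)) v dx.


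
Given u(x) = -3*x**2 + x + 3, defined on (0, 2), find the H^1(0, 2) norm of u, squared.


||u||_{H^1}^2 = 1384/15

The H^1 norm (squared) on an interval (0, L) is
  ||u||_{H^1}^2 = ∫_0^L u(x)^2 dx + ∫_0^L u'(x)^2 dx.
Compute u'(x) = 1 - 6*x.
Then u(x)^2 = 9*x**4 - 6*x**3 - 17*x**2 + 6*x + 9 and u'(x)^2 = 36*x**2 - 12*x + 1.
Integrate each monomial from 0 to 2 using ∫_0^2 c·x^n dx = c·2^(n+1)/(n+1):
  ∫_0^2 u(x)^2 dx = ∫_0^2 (9*x^4 - 6*x^3 - 17*x^2 + 6*x + 9) dx. Term by term:
    ∫_0^2 9*x^4 dx = 288/5;  ∫_0^2 -6*x^3 dx = -24;  ∫_0^2 -17*x^2 dx = -136/3;
    ∫_0^2 6*x dx = 12;  ∫_0^2 9 dx = 18.
  Sum: 288/5 − 24 − 136/3 + 12 + 18 = 274/15.
  ∫_0^2 u'(x)^2 dx = ∫_0^2 (36*x^2 - 12*x + 1) dx. Term by term:
    ∫_0^2 36*x^2 dx = 96;  ∫_0^2 -12*x dx = -24;  ∫_0^2 1 dx = 2.
  Sum: 96 − 24 + 2 = 74.
Adding: ||u||_{H^1}^2 = 274/15 + 74 = 1384/15.


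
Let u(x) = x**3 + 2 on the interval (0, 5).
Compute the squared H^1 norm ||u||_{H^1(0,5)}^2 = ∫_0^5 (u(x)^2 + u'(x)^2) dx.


||u||_{H^1}^2 = 122015/7

The H^1 norm (squared) on an interval (0, L) is
  ||u||_{H^1}^2 = ∫_0^L u(x)^2 dx + ∫_0^L u'(x)^2 dx.
Compute u'(x) = 3*x**2.
Then u(x)^2 = x**6 + 4*x**3 + 4 and u'(x)^2 = 9*x**4.
Integrate each monomial from 0 to 5 using ∫_0^5 c·x^n dx = c·5^(n+1)/(n+1):
  ∫_0^5 u(x)^2 dx = ∫_0^5 (x^6 + 4*x^3 + 4) dx. Term by term:
    ∫_0^5 x^6 dx = 78125/7;  ∫_0^5 4*x^3 dx = 625;  ∫_0^5 4 dx = 20.
  Sum: 78125/7 + 625 + 20 = 82640/7.
  ∫_0^5 u'(x)^2 dx = ∫_0^5 (9*x^4) dx. Term by term:
    ∫_0^5 9*x^4 dx = 5625.
Adding: ||u||_{H^1}^2 = 82640/7 + 5625 = 122015/7.


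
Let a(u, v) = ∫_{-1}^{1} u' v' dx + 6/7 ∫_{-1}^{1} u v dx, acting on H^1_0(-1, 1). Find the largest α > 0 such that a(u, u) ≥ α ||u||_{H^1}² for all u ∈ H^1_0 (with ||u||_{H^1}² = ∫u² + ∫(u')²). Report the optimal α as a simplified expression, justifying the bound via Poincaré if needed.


α = (24/7 + π^2)/(4 + π^2)

Coercivity of a(·,·) on H^1_0(-1, 1) means a(u, u) ≥ α ||u||_{H^1}² for every u ∈ H^1_0.
The interval has length L = 2, and Poincaré/coercivity depend only on L. Here a(u, u) = ∫(u')² + (6/7)·∫u².
Here 0 < c = 6/7 < 1. The condition a(u,u) ≥ α||u||_{H^1}² reads (1−α)∫(u')² ≥ (α−c)∫u². Any admissible α is ≤ 1 (rapidly oscillating u have ∫u²/∫(u')² → 0), and α = 1 would force 0 ≥ (1−c)∫u², impossible since c < 1; so 1−α > 0. By the sharp Poincaré inequality on H^1_0 of an interval of length L, ∫(u')² ≥ (π/L)²∫u² with equality for the first sine mode sin(π(x−x₀)/L) (x₀ the left endpoint), so the inequality holds for all u iff (1−α)(π/L)² ≥ α − c, i.e. α ≤ ((π/L)² + c)/((π/L)² + 1) = (1 + c(L/π)²)/(1 + (L/π)²). With (π/L)² = π^2/4 and c = 6/7, the largest admissible constant is α = ((π/L)² + c)/((π/L)² + 1).
Simplifying, α = (24/7 + π^2)/(4 + π^2).


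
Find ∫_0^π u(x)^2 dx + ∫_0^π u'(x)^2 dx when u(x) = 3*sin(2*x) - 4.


||u||_{H^1(0,π)}^2 = 77*π/2

u'(x) = 6*cos(2*x).
Expand u² and (u')² and integrate term by term on (0, π), using: for integers n ≥ 1, ∫_0^π sin²(nx) dx = ∫_0^π cos²(nx) dx = π/2; for n ≠ n', ∫_0^π sin(nx)sin(n'x) dx = ∫_0^π cos(nx)cos(n'x) dx = 0; and by product-to-sum, ∫_0^π sin(nx)cos(n'x) dx = ½∫_0^π [sin((n+n')x) + sin((n−n')x)] dx, which is 0 when n+n' is even and 2n/(n²−n'²) when n+n' is odd (it need not vanish on (0, π)). For the constant mode: ∫_0^π 1 dx = π, ∫_0^π cos(nx) dx = 0, ∫_0^π sin(nx) dx = (1−(−1)^n)/n.
  u² squared terms: (-4)²·∫1 dx = 16·π = 16*π;  (3)²·∫sin(2x)² dx = 9·π/2 = 9*π/2.
  u² cross terms: 2·(-4)·(3)·∫1·sin(2x) dx = -24·(0) = 0.
  So ∫_0^π u² dx = 16*π + 9*π/2 + 0 = 41*π/2.
  (u')² squared terms: (6)²·∫cos(2x)² dx = 36·π/2 = 18*π.
  So ∫_0^π (u')² dx = 18*π.
||u||_{H^1}^2 = (41*π/2) + (18*π) = 77*π/2.


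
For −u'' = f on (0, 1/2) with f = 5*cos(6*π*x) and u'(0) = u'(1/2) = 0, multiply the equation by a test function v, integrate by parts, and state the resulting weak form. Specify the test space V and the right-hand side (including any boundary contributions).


V = H^1(0, 1/2) (no boundary constraint on v; u is determined up to an additive constant); weak form: ∫_0^1/2 u'v' dx = ∫_0^1/2 (5*cos(6*π*x)) v dx for all v ∈ V.

Multiply both sides by a test function v and integrate from 0 to 1/2:
  ∫_0^1/2 −u''(x) v(x) dx = ∫_0^1/2 f(x) v(x) dx.
Integrate the LHS by parts once:
  ∫_0^1/2 −u'' v dx = −[u'(x) v(x)]_0^1/2 + ∫_0^1/2 u'(x) v'(x) dx.
Thus ∫_0^1/2 u'(x) v'(x) dx = ∫_0^1/2 f(x) v(x) dx + [u'(x) v(x)]_0^1/2.
Choose V so that boundary terms are either known or forced to vanish.
u has homogeneous Neumann: u'(0) = u'(1/2) = 0. So [u' v]_0^1/2 = 0·v(1/2) − 0·v(0) = 0 for any v; take V = H^1(0, 1/2).
Weak formulation: find u (satisfying any essential BC) such that ∫_0^1/2 u'(x) v'(x) dx = ∫_0^1/2 f v dx for all v ∈ V (homogeneous Neumann, so boundary terms vanish).
Substituting f(x) = 5*cos(6*π*x), the right-hand side is ∫_0^1/2 (5*cos(6*π*x)) v dx.
Compatibility check (pure Neumann): taking v ≡ 1 ∈ V gives 0 = ∫_0^1/2 f dx + (0) − (0), i.e. ∫_0^1/2 f dx must equal u'(0) − u'(1/2) = 0. Indeed ∫_0^1/2 (5*cos(6*π*x)) dx = 0, so the data are compatible. The solution is then unique only up to an additive constant (fix it e.g. by requiring ∫_0^1/2 u dx = 0).


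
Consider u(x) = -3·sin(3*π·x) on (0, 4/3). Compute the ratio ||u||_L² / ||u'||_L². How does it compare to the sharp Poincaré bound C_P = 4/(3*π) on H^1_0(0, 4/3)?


||u||_L² / ||u'||_L² = 1/(3*π) < C_P = 4/(3*π).

u(x) = -3·sin(3*π·x), so u'(x) = -9*π*cos(3*π*x).
Writing u(x) = A·sin(kπx/L) with A = -3 and k = 4, use ∫_0^L sin²(kπx/L) dx = L/2 and ∫_0^L cos²(kπx/L) dx = L/2.
u² = 9·sin²(3*π·x) and (u')² = 81*π^2·cos²(3*π·x), and each of sin², cos² integrates to L/2 = 2/3 over (0, 4/3).
∫_0^4/3 u² dx = 6, so ||u||_L² = sqrt(6).
∫_0^4/3 (u')² dx = 54*π^2, so ||u'||_L² = 3*sqrt(6)*π.
Ratio ||u||_L² / ||u'||_L² = 1/(3*π).
Sharp Poincaré constant on H^1_0(0, 4/3) is C_P = L/π = 4/(3*π), achieved by sin(3*π/4·x).
This is the k = 4 harmonic; the ratio L/(kπ) is strictly less than C_P = L/π, consistent with the sharp inequality ||u||_L² ≤ C_P ||u'||_L².


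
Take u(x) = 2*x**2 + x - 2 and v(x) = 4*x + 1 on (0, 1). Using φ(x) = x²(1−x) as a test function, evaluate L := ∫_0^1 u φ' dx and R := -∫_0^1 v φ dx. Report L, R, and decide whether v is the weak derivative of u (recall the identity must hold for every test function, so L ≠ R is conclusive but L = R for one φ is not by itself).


LHS = -17/60, RHS = -17/60. Yes, v = u' weakly.

u(x) = 2*x**2 + x - 2, classical derivative u'(x) = 4*x + 1.
φ(x) = x²(1−x), so φ'(x) = x*(2 - 3*x).
Note φ(0) = φ(1) = 0, so the boundary term u·φ vanishes.
LHS = ∫_0^1 u(x) φ'(x) dx = ∫_0^1 (-6*x^4 + x^3 + 8*x^2 - 4*x) dx. Term by term:
  ∫_0^1 -6*x^4 dx = -6/5;  ∫_0^1 x^3 dx = 1/4;  ∫_0^1 8*x^2 dx = 8/3;
  ∫_0^1 -4*x dx = -2.
Sum: -6/5 + 1/4 + 8/3 − 2 = -17/60.
So LHS = -17/60.
∫_0^1 v(x) φ(x) dx = ∫_0^1 (-4*x^4 + 3*x^3 + x^2) dx. Term by term:
  ∫_0^1 -4*x^4 dx = -4/5;  ∫_0^1 3*x^3 dx = 3/4;  ∫_0^1 x^2 dx = 1/3.
Sum: -4/5 + 3/4 + 1/3 = 17/60.
So RHS = -∫_0^1 v(x) φ(x) dx = -17/60.
LHS = RHS, so the identity holds for this test φ.
Moreover u is smooth here and v(x) = u'(x) = 4*x + 1 pointwise, so the identity holds for every test function. Hence v is the weak derivative of u.


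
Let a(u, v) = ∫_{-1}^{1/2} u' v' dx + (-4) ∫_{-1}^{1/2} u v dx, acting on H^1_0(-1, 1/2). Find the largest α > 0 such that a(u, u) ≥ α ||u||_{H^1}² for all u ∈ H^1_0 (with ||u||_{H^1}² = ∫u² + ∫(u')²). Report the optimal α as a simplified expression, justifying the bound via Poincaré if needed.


α = 4*(-9 + π^2)/(9 + 4*π^2)

Coercivity of a(·,·) on H^1_0(-1, 1/2) means a(u, u) ≥ α ||u||_{H^1}² for every u ∈ H^1_0.
The interval has length L = 3/2, and Poincaré/coercivity depend only on L. Here a(u, u) = ∫(u')² + (-4)·∫u².
Here c = -4 < 0 with |c| < (π/L)² = 4*π^2/9, so coercivity still holds. The condition a(u,u) ≥ α||u||_{H^1}² reads (1−α)∫(u')² ≥ (α−c)∫u². Any admissible α is ≤ 1 (rapidly oscillating u have ∫u²/∫(u')² → 0), and α = 1 would force 0 ≥ (1−c)∫u², impossible since c < 1; so 1−α > 0. By the sharp Poincaré inequality on H^1_0 of an interval of length L, ∫(u')² ≥ (π/L)²∫u² with equality for the first sine mode sin(π(x−x₀)/L) (x₀ the left endpoint), so the inequality holds for all u iff (1−α)(π/L)² ≥ α − c, i.e. α ≤ ((π/L)² + c)/((π/L)² + 1) = (1 + c(L/π)²)/(1 + (L/π)²). (Direct route, valid since c ≤ 0: Poincaré gives c∫u² ≥ c(L/π)²∫(u')², so a(u,u) ≥ (1 + c(L/π)²)∫(u')², while ||u||_{H^1}² ≤ (1 + (L/π)²)∫(u')²; dividing yields the same α.) With (π/L)² = 4*π^2/9 and c = -4, the largest admissible constant is α = ((π/L)² + c)/((π/L)² + 1).
Simplifying, α = 4*(-9 + π^2)/(9 + 4*π^2).


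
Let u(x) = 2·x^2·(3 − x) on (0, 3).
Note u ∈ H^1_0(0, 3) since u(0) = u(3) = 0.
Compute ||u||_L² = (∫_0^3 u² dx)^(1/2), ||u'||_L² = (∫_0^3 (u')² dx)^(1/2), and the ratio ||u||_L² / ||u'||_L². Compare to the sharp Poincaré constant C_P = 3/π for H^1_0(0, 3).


||u||_L² / ||u'||_L² = 3*sqrt(14)/14 < C_P = 3/π.

u(x) = 2·x^2·(3 − x), so u'(x) = 6*x*(2 - x).
u(x) = 2·x^2·(3 − x) vanishes at x = 0 and x = 3, so u ∈ H^1_0(0, 3). Differentiate via the product rule and integrate the resulting polynomials term by term.
  ∫_0^3 u² dx = ∫_0^3 (4*x^6 - 24*x^5 + 36*x^4) dx. Term by term:
    ∫_0^3 4*x^6 dx = 8748/7;  ∫_0^3 -24*x^5 dx = -2916;  ∫_0^3 36*x^4 dx = 8748/5.
  Sum: 8748/7 − 2916 + 8748/5 = 2916/35.
  ∫_0^3 (u')² dx = ∫_0^3 (36*x^4 - 144*x^3 + 144*x^2) dx. Term by term:
    ∫_0^3 36*x^4 dx = 8748/5;  ∫_0^3 -144*x^3 dx = -2916;  ∫_0^3 144*x^2 dx = 1296.
  Sum: 8748/5 − 2916 + 1296 = 648/5.
∫_0^3 u² dx = 2916/35, so ||u||_L² = 54*sqrt(35)/35.
∫_0^3 (u')² dx = 648/5, so ||u'||_L² = 18*sqrt(10)/5.
Ratio ||u||_L² / ||u'||_L² = 3*sqrt(14)/14.
Sharp Poincaré constant on H^1_0(0, 3) is C_P = L/π = 3/π, achieved by sin(π/3·x).
A polynomial bump cannot attain the sharp Poincaré constant (only the first sine eigenfunction does), so the ratio is strictly less than C_P, consistent with ||u||_L² ≤ C_P ||u'||_L².


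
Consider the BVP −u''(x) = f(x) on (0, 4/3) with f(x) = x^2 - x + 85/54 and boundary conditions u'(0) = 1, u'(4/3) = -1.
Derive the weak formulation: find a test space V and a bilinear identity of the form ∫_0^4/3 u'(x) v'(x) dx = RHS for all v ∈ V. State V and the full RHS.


V = H^1(0, 4/3) (v unrestricted at boundary; u is determined up to an additive constant); weak form: ∫_0^4/3 u'v' dx = ∫_0^4/3 (x^2 - x + 85/54) v dx − v(4/3) − v(0) for all v ∈ V.

Multiply both sides by a test function v and integrate from 0 to 4/3:
  ∫_0^4/3 −u''(x) v(x) dx = ∫_0^4/3 f(x) v(x) dx.
Integrate the LHS by parts once:
  ∫_0^4/3 −u'' v dx = −[u'(x) v(x)]_0^4/3 + ∫_0^4/3 u'(x) v'(x) dx.
Thus ∫_0^4/3 u'(x) v'(x) dx = ∫_0^4/3 f(x) v(x) dx + [u'(x) v(x)]_0^4/3.
Choose V so that boundary terms are either known or forced to vanish.
u has inhomogeneous Neumann u'(0) = 1, u'(4/3) = -1. [u' v]_0^4/3 = (-1)·v(4/3) − (1)·v(0) = − v(4/3) − v(0). Take V = H^1(0, 4/3); boundary term becomes part of RHS.
Weak formulation: find u (satisfying any essential BC) such that ∫_0^4/3 u'(x) v'(x) dx = ∫_0^4/3 f v dx − v(4/3) − v(0) for all v ∈ V (Neumann data are natural BCs: they enter the RHS as boundary terms).
Substituting f(x) = x^2 - x + 85/54, the right-hand side is ∫_0^4/3 (x^2 - x + 85/54) v dx − v(4/3) − v(0).
Compatibility check (pure Neumann): taking v ≡ 1 ∈ V gives 0 = ∫_0^4/3 f dx + (-1) − (1), i.e. ∫_0^4/3 f dx must equal u'(0) − u'(4/3) = 2. Indeed ∫_0^4/3 (x^2 - x + 85/54) dx = 2, so the data are compatible. The solution is then unique only up to an additive constant (fix it e.g. by requiring ∫_0^4/3 u dx = 0).


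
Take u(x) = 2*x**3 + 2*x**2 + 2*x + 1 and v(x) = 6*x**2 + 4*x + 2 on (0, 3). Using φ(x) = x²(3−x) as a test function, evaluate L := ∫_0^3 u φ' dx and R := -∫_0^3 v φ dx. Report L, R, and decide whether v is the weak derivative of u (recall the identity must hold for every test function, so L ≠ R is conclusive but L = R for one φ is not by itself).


LHS = -2079/10, RHS = -2079/10. Yes, v = u' weakly.

u(x) = 2*x**3 + 2*x**2 + 2*x + 1, classical derivative u'(x) = 6*x**2 + 4*x + 2.
φ(x) = x²(3−x), so φ'(x) = 3*x*(2 - x).
Note φ(0) = φ(3) = 0, so the boundary term u·φ vanishes.
LHS = ∫_0^3 u(x) φ'(x) dx = ∫_0^3 (-6*x^5 + 6*x^4 + 6*x^3 + 9*x^2 + 6*x) dx. Term by term:
  ∫_0^3 -6*x^5 dx = -729;  ∫_0^3 6*x^4 dx = 1458/5;  ∫_0^3 6*x^3 dx = 243/2;
  ∫_0^3 9*x^2 dx = 81;  ∫_0^3 6*x dx = 27.
Sum: -729 + 1458/5 + 243/2 + 81 + 27 = -2079/10.
So LHS = -2079/10.
∫_0^3 v(x) φ(x) dx = ∫_0^3 (-6*x^5 + 14*x^4 + 10*x^3 + 6*x^2) dx. Term by term:
  ∫_0^3 -6*x^5 dx = -729;  ∫_0^3 14*x^4 dx = 3402/5;  ∫_0^3 10*x^3 dx = 405/2;
  ∫_0^3 6*x^2 dx = 54.
Sum: -729 + 3402/5 + 405/2 + 54 = 2079/10.
So RHS = -∫_0^3 v(x) φ(x) dx = -2079/10.
LHS = RHS, so the identity holds for this test φ.
Moreover u is smooth here and v(x) = u'(x) = 6*x**2 + 4*x + 2 pointwise, so the identity holds for every test function. Hence v is the weak derivative of u.


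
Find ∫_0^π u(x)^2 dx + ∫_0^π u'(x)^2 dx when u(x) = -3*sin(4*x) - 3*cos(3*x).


||u||_{H^1(0,π)}^2 = 1440/7 + 243*π/2

u'(x) = 9*sin(3*x) - 12*cos(4*x).
Expand u² and (u')² and integrate term by term on (0, π), using: for integers n ≥ 1, ∫_0^π sin²(nx) dx = ∫_0^π cos²(nx) dx = π/2; for n ≠ n', ∫_0^π sin(nx)sin(n'x) dx = ∫_0^π cos(nx)cos(n'x) dx = 0; and by product-to-sum, ∫_0^π sin(nx)cos(n'x) dx = ½∫_0^π [sin((n+n')x) + sin((n−n')x)] dx, which is 0 when n+n' is even and 2n/(n²−n'²) when n+n' is odd (it need not vanish on (0, π)).
  u² squared terms: (-3)²·∫cos(3x)² dx = 9·π/2 = 9*π/2;  (-3)²·∫sin(4x)² dx = 9·π/2 = 9*π/2.
  u² cross terms: 2·(-3)·(-3)·∫cos(3x)·sin(4x) dx = 18·(8/7) = 144/7.
  So ∫_0^π u² dx = 9*π/2 + 9*π/2 + 144/7 = 144/7 + 9*π.
  (u')² squared terms: (-12)²·∫cos(4x)² dx = 144·π/2 = 72*π;  (9)²·∫sin(3x)² dx = 81·π/2 = 81*π/2.
  (u')² cross terms: 2·(-12)·(9)·∫cos(4x)·sin(3x) dx = -216·(-6/7) = 1296/7.
  So ∫_0^π (u')² dx = 72*π + 81*π/2 + 1296/7 = 1296/7 + 225*π/2.
||u||_{H^1}^2 = (144/7 + 9*π) + (1296/7 + 225*π/2) = 1440/7 + 243*π/2.


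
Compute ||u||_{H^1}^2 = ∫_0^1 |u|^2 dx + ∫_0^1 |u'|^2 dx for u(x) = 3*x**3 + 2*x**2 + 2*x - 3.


||u||_{H^1}^2 = 14249/210

The H^1 norm (squared) on an interval (0, L) is
  ||u||_{H^1}^2 = ∫_0^L u(x)^2 dx + ∫_0^L u'(x)^2 dx.
Compute u'(x) = 9*x**2 + 4*x + 2.
Then u(x)^2 = 9*x**6 + 12*x**5 + 16*x**4 - 10*x**3 - 8*x**2 - 12*x + 9 and u'(x)^2 = 81*x**4 + 72*x**3 + 52*x**2 + 16*x + 4.
Integrate each monomial from 0 to 1 using ∫_0^1 c·x^n dx = c·1^(n+1)/(n+1):
  ∫_0^1 u(x)^2 dx = ∫_0^1 (9*x^6 + 12*x^5 + 16*x^4 - 10*x^3 - 8*x^2 - 12*x + 9) dx. Term by term:
    ∫_0^1 9*x^6 dx = 9/7;  ∫_0^1 12*x^5 dx = 2;  ∫_0^1 16*x^4 dx = 16/5;
    ∫_0^1 -10*x^3 dx = -5/2;  ∫_0^1 -8*x^2 dx = -8/3;  ∫_0^1 -12*x dx = -6;
    ∫_0^1 9 dx = 9.
  Sum: 9/7 + 2 + 16/5 − 5/2 − 8/3 − 6 + 9 = 907/210.
  ∫_0^1 u'(x)^2 dx = ∫_0^1 (81*x^4 + 72*x^3 + 52*x^2 + 16*x + 4) dx. Term by term:
    ∫_0^1 81*x^4 dx = 81/5;  ∫_0^1 72*x^3 dx = 18;  ∫_0^1 52*x^2 dx = 52/3;
    ∫_0^1 16*x dx = 8;  ∫_0^1 4 dx = 4.
  Sum: 81/5 + 18 + 52/3 + 8 + 4 = 953/15.
Adding: ||u||_{H^1}^2 = 907/210 + 953/15 = 14249/210.


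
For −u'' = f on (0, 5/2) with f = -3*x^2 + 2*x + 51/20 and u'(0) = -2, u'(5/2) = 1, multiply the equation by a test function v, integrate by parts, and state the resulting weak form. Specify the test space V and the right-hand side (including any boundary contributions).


V = H^1(0, 5/2) (v unrestricted at boundary; u is determined up to an additive constant); weak form: ∫_0^5/2 u'v' dx = ∫_0^5/2 (-3*x^2 + 2*x + 51/20) v dx + v(5/2) + 2·v(0) for all v ∈ V.

Multiply both sides by a test function v and integrate from 0 to 5/2:
  ∫_0^5/2 −u''(x) v(x) dx = ∫_0^5/2 f(x) v(x) dx.
Integrate the LHS by parts once:
  ∫_0^5/2 −u'' v dx = −[u'(x) v(x)]_0^5/2 + ∫_0^5/2 u'(x) v'(x) dx.
Thus ∫_0^5/2 u'(x) v'(x) dx = ∫_0^5/2 f(x) v(x) dx + [u'(x) v(x)]_0^5/2.
Choose V so that boundary terms are either known or forced to vanish.
u has inhomogeneous Neumann u'(0) = -2, u'(5/2) = 1. [u' v]_0^5/2 = (1)·v(5/2) − (-2)·v(0) = v(5/2) + 2·v(0). Take V = H^1(0, 5/2); boundary term becomes part of RHS.
Weak formulation: find u (satisfying any essential BC) such that ∫_0^5/2 u'(x) v'(x) dx = ∫_0^5/2 f v dx + v(5/2) + 2·v(0) for all v ∈ V (Neumann data are natural BCs: they enter the RHS as boundary terms).
Substituting f(x) = -3*x^2 + 2*x + 51/20, the right-hand side is ∫_0^5/2 (-3*x^2 + 2*x + 51/20) v dx + v(5/2) + 2·v(0).
Compatibility check (pure Neumann): taking v ≡ 1 ∈ V gives 0 = ∫_0^5/2 f dx + (1) − (-2), i.e. ∫_0^5/2 f dx must equal u'(0) − u'(5/2) = -3. Indeed ∫_0^5/2 (-3*x^2 + 2*x + 51/20) dx = -3, so the data are compatible. The solution is then unique only up to an additive constant (fix it e.g. by requiring ∫_0^5/2 u dx = 0).


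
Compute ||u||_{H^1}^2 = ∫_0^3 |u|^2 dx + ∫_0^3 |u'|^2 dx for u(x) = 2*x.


||u||_{H^1}^2 = 48

The H^1 norm (squared) on an interval (0, L) is
  ||u||_{H^1}^2 = ∫_0^L u(x)^2 dx + ∫_0^L u'(x)^2 dx.
Compute u'(x) = 2.
Then u(x)^2 = 4*x**2 and u'(x)^2 = 4.
Integrate each monomial from 0 to 3 using ∫_0^3 c·x^n dx = c·3^(n+1)/(n+1):
  ∫_0^3 u(x)^2 dx = ∫_0^3 (4*x^2) dx. Term by term:
    ∫_0^3 4*x^2 dx = 36.
  ∫_0^3 u'(x)^2 dx = ∫_0^3 (4) dx. Term by term:
    ∫_0^3 4 dx = 12.
Adding: ||u||_{H^1}^2 = 36 + 12 = 48.


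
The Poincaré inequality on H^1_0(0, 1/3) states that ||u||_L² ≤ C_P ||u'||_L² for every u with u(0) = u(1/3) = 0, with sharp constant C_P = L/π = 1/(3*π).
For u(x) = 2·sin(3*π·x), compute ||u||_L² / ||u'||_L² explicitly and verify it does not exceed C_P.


||u||_L² / ||u'||_L² = 1/(3*π) = C_P.

u(x) = 2·sin(3*π·x), so u'(x) = 6*π*cos(3*π*x).
Writing u(x) = A·sin(kπx/L) with A = 2 and k = 1, use ∫_0^L sin²(kπx/L) dx = L/2 and ∫_0^L cos²(kπx/L) dx = L/2.
u² = 4·sin²(3*π·x) and (u')² = 36*π^2·cos²(3*π·x), and each of sin², cos² integrates to L/2 = 1/6 over (0, 1/3).
∫_0^1/3 u² dx = 2/3, so ||u||_L² = sqrt(6)/3.
∫_0^1/3 (u')² dx = 6*π^2, so ||u'||_L² = sqrt(6)*π.
Ratio ||u||_L² / ||u'||_L² = 1/(3*π).
Sharp Poincaré constant on H^1_0(0, 1/3) is C_P = L/π = 1/(3*π), achieved by sin(3*π·x).
This is the k = 1 eigenfunction (up to amplitude), so the ratio equals the sharp Poincaré constant exactly.


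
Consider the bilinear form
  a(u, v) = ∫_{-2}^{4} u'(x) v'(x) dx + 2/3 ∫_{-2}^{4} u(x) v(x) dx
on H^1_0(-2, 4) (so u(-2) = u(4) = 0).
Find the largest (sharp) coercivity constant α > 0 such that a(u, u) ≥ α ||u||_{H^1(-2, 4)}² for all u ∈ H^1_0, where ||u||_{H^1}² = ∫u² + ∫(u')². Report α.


α = (π^2 + 24)/(π^2 + 36)

Coercivity of a(·,·) on H^1_0(-2, 4) means a(u, u) ≥ α ||u||_{H^1}² for every u ∈ H^1_0.
The interval has length L = 6, and Poincaré/coercivity depend only on L. Here a(u, u) = ∫(u')² + (2/3)·∫u².
Here 0 < c = 2/3 < 1. The condition a(u,u) ≥ α||u||_{H^1}² reads (1−α)∫(u')² ≥ (α−c)∫u². Any admissible α is ≤ 1 (rapidly oscillating u have ∫u²/∫(u')² → 0), and α = 1 would force 0 ≥ (1−c)∫u², impossible since c < 1; so 1−α > 0. By the sharp Poincaré inequality on H^1_0 of an interval of length L, ∫(u')² ≥ (π/L)²∫u² with equality for the first sine mode sin(π(x−x₀)/L) (x₀ the left endpoint), so the inequality holds for all u iff (1−α)(π/L)² ≥ α − c, i.e. α ≤ ((π/L)² + c)/((π/L)² + 1) = (1 + c(L/π)²)/(1 + (L/π)²). With (π/L)² = π^2/36 and c = 2/3, the largest admissible constant is α = ((π/L)² + c)/((π/L)² + 1).
Simplifying, α = (π^2 + 24)/(π^2 + 36).
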